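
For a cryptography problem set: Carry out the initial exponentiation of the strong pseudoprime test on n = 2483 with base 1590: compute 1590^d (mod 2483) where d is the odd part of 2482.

n − 1 = 2482 = 2^1 · 1241, so s = 1 and d = 1241.
Repeated squaring mod 2483: 1590^1 ≡ 1590, 1590^2 ≡ 406, 1590^4 ≡ 958, 1590^8 ≡ 1537, 1590^16 ≡ 1036, 1590^32 ≡ 640, 1590^64 ≡ 2388, 1590^128 ≡ 1576, 1590^256 ≡ 776, 1590^512 ≡ 1290, 1590^1024 ≡ 490.
1241 = 1024 + 128 + 64 + 16 + 8 + 1, so 1590^1241 ≡ 490·1576·2388·1036·1537·1590 ≡ 2220 (mod 2483).

2220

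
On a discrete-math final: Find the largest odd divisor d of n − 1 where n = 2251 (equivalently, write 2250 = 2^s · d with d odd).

1125

Halving: 2250 → 1125; 1125 is odd.
So 2250 = 2^1 · 1125.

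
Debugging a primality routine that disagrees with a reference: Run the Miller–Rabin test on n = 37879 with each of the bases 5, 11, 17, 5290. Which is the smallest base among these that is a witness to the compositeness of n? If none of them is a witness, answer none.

n − 1 = 37878 = 2^1 · 18939, so s = 1 and d = 18939.
Base 5: x_0 = 5^18939 mod 37879 = 1. x_0 = 1, so 5 is not a witness.
Base 11: x_0 = 11^18939 mod 37879 = 1. x_0 = 1, so 11 is not a witness.
Base 17: x_0 = 17^18939 mod 37879 = 37878. x_0 = 37878 ≡ −1, so 17 is not a witness.
Base 5290: x_0 = 5290^18939 mod 37879 = 1. x_0 = 1, so 5290 is not a witness.
No listed base is a witness for 37879.

none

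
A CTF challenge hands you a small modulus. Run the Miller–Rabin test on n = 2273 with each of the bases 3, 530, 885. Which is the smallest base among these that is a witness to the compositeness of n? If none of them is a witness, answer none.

n − 1 = 2272 = 2^5 · 71, so s = 5 and d = 71.
Base 3: x_0 = 3^71 mod 2273 = 1100. x_0 is neither 1 nor 2272, so continue squaring. x_1 = 1100^2 mod 2273 = 764. x_2 = 764^2 mod 2273 = 1808. x_3 = 1808^2 mod 2273 = 290. x_4 = 290^2 mod 2273 = 2272. x_4 ≡ −1, so 3 is not a witness.
Base 530: x_0 = 530^71 mod 2273 = 475. x_0 is neither 1 nor 2272, so continue squaring. x_1 = 475^2 mod 2273 = 598. x_2 = 598^2 mod 2273 = 743. x_3 = 743^2 mod 2273 = 1983. x_4 = 1983^2 mod 2273 = 2272. x_4 ≡ −1, so 530 is not a witness.
Base 885: x_0 = 885^71 mod 2273 = 1100. x_0 is neither 1 nor 2272, so continue squaring. x_1 = 1100^2 mod 2273 = 764. x_2 = 764^2 mod 2273 = 1808. x_3 = 1808^2 mod 2273 = 290. x_4 = 290^2 mod 2273 = 2272. x_4 ≡ −1, so 885 is not a witness.
No listed base is a witness for 2273.

none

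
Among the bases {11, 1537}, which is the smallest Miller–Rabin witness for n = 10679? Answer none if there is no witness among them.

n − 1 = 10678 = 2^1 · 5339, so s = 1 and d = 5339.
Base 11: x_0 = 11^5339 mod 10679 = 8824. x_0 ∉ {1, 10678} and s = 1, so 11 is a Miller–Rabin witness and 10679 is composite.
Base 1537: x_0 = 1537^5339 mod 10679 = 2446. x_0 ∉ {1, 10678} and s = 1, so 1537 is a Miller–Rabin witness and 10679 is composite.
The smallest witness among the given bases is 11.

11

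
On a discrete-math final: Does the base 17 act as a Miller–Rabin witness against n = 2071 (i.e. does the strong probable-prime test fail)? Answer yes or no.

n − 1 = 2070 = 2^1 · 1035, so s = 1 and d = 1035.
x_0 = 17^1035 mod 2071 = 1559.
x_0 ∉ {1, 2070} and s = 1, so 17 is a Miller–Rabin witness and 2071 is composite.

yes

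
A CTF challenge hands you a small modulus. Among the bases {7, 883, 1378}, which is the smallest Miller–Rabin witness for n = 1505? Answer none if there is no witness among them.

n − 1 = 1504 = 2^5 · 47, so s = 5 and d = 47.
Base 7: x_0 = 7^47 mod 1505 = 553. x_0 is neither 1 nor 1504, so continue squaring. x_1 = 553^2 mod 1505 = 294. x_2 = 294^2 mod 1505 = 651. x_3 = 651^2 mod 1505 = 896. x_4 = 896^2 mod 1505 = 651. Reached i = s−1 = 4 without hitting −1: 7 is a Miller–Rabin witness and 1505 is composite.
Base 883: x_0 = 883^47 mod 1505 = 232. x_0 is neither 1 nor 1504, so continue squaring. x_1 = 232^2 mod 1505 = 1149. x_2 = 1149^2 mod 1505 = 316. x_3 = 316^2 mod 1505 = 526. x_4 = 526^2 mod 1505 = 1261. Reached i = s−1 = 4 without hitting −1: 883 is a Miller–Rabin witness and 1505 is composite.
Base 1378: x_0 = 1378^47 mod 1505 = 1322. x_0 is neither 1 nor 1504, so continue squaring. x_1 = 1322^2 mod 1505 = 379. x_2 = 379^2 mod 1505 = 666. x_3 = 666^2 mod 1505 = 1086. x_4 = 1086^2 mod 1505 = 981. Reached i = s−1 = 4 without hitting −1: 1378 is a Miller–Rabin witness and 1505 is composite.
The smallest witness among the given bases is 7.

7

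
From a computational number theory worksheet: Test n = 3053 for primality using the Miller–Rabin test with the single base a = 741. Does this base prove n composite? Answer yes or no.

n − 1 = 3052 = 2^2 · 763, so s = 2 and d = 763.
x_0 = 741^763 mod 3053 = 350.
x_0 is neither 1 nor 3052, so continue squaring.
x_1 = 350^2 mod 3053 = 380.
Reached i = s−1 = 1 without hitting −1: 741 is a Miller–Rabin witness and 3053 is composite.

yes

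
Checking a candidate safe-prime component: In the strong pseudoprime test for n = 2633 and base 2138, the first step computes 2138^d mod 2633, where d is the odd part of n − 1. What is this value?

885

n − 1 = 2632 = 2^3 · 329, so s = 3 and d = 329.
Repeated squaring mod 2633: 2138^1 ≡ 2138, 2138^2 ≡ 156, 2138^4 ≡ 639, 2138^8 ≡ 206, 2138^16 ≡ 308, 2138^32 ≡ 76, 2138^64 ≡ 510, 2138^128 ≡ 2066, 2138^256 ≡ 263.
329 = 256 + 64 + 8 + 1, so 2138^329 ≡ 263·510·206·2138 ≡ 885 (mod 2633).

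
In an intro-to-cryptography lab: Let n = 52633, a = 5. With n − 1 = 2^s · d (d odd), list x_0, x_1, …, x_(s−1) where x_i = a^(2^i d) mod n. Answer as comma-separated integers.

n − 1 = 52632 = 2^3 · 6579, so s = 3 and d = 6579.
x_0 = 5^6579 mod 52633 = 36770.
x_1 = 36770^2 mod 52633 = 49029.
x_2 = 49029^2 mod 52633 = 41098.

36770, 49029, 41098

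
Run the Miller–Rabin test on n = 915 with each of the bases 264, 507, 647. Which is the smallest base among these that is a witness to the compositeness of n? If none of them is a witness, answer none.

264

n − 1 = 914 = 2^1 · 457, so s = 1 and d = 457.
Base 264: x_0 = 264^457 mod 915 = 339. x_0 ∉ {1, 914} and s = 1, so 264 is a Miller–Rabin witness and 915 is composite.
Base 507: x_0 = 507^457 mod 915 = 492. x_0 ∉ {1, 914} and s = 1, so 507 is a Miller–Rabin witness and 915 is composite.
Base 647: x_0 = 647^457 mod 915 = 557. x_0 ∉ {1, 914} and s = 1, so 647 is a Miller–Rabin witness and 915 is composite.
The smallest witness among the given bases is 264.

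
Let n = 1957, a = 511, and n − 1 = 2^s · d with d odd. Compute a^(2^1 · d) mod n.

n − 1 = 1956 = 2^2 · 489, so s = 2 and d = 489.
By repeated squaring, 511^489 ≡ 106 (mod 1957).
x_0 = 106.
x_1 = 106^2 mod 1957 = 1451.

1451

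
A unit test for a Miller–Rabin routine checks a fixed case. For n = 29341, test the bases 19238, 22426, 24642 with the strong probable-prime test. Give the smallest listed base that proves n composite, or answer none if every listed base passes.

n − 1 = 29340 = 2^2 · 7335, so s = 2 and d = 7335.
Base 19238: x_0 = 19238^7335 mod 29341 = 13980. x_0 is neither 1 nor 29340, so continue squaring. x_1 = 13980^2 mod 29341 = 29340. x_1 ≡ −1, so 19238 is not a witness.
Base 22426: x_0 = 22426^7335 mod 29341 = 22569. x_0 is neither 1 nor 29340, so continue squaring. x_1 = 22569^2 mod 29341 = 1. x_1 = 1 but x_0 ≠ ±1, a nontrivial square root of 1 — 22426 is a witness and 29341 is composite.
Base 24642: x_0 = 24642^7335 mod 29341 = 6882. x_0 is neither 1 nor 29340, so continue squaring. x_1 = 6882^2 mod 29341 = 5550. Reached i = s−1 = 1 without hitting −1: 24642 is a Miller–Rabin witness and 29341 is composite.
The smallest witness among the given bases is 22426.

22426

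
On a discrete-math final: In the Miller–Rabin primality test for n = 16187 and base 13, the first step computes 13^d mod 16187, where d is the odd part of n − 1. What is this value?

16186

n − 1 = 16186 = 2^1 · 8093, so s = 1 and d = 8093.
13^8093 mod 16187 = 16186.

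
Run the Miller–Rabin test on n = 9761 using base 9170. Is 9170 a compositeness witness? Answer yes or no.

n − 1 = 9760 = 2^5 · 305, so s = 5 and d = 305.
Repeated squaring mod 9761: 9170^1 ≡ 9170, 9170^2 ≡ 7646, 9170^4 ≡ 2687, 9170^8 ≡ 6590, 9170^16 ≡ 1411, 9170^32 ≡ 9438, 9170^64 ≡ 6719, 9170^128 ≡ 336, 9170^256 ≡ 5525.
305 = 256 + 32 + 16 + 1, so 9170^305 ≡ 5525·9438·1411·9170 ≡ 8922 (mod 9761).
x_0 = 9170^305 mod 9761 = 8922.
x_0 is neither 1 nor 9760, so continue squaring.
x_1 = 8922^2 mod 9761 = 1129.
x_2 = 1129^2 mod 9761 = 5711.
x_3 = 5711^2 mod 9761 = 4020.
x_4 = 4020^2 mod 9761 = 5945.
Reached i = s−1 = 4 without hitting −1: 9170 is a Miller–Rabin witness and 9761 is composite.

yes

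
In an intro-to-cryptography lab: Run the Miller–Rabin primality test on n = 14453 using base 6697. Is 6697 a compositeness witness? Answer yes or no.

n − 1 = 14452 = 2^2 · 3613, so s = 2 and d = 3613.
Repeated squaring mod 14453: 6697^1 ≡ 6697, 6697^2 ≡ 2150, 6697^4 ≡ 11993, 6697^8 ≡ 10246, 6697^16 ≡ 8377, 6697^32 ≡ 4814, 6697^64 ≡ 6437, 6697^128 ≡ 12671, 6697^256 ≡ 10317, 6697^512 ≡ 8597, 6697^1024 ≡ 10220, 6697^2048 ≡ 11022.
3613 = 2048 + 1024 + 512 + 16 + 8 + 4 + 1, so 6697^3613 ≡ 11022·10220·8597·8377·10246·11993·6697 ≡ 9696 (mod 14453).
x_0 = 6697^3613 mod 14453 = 9696.
x_0 is neither 1 nor 14452, so continue squaring.
x_1 = 9696^2 mod 14453 = 10104.
Reached i = s−1 = 1 without hitting −1: 6697 is a Miller–Rabin witness and 14453 is composite.

yes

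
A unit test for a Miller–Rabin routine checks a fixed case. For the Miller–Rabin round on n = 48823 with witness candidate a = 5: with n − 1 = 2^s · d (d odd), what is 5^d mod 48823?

48822

n − 1 = 48822 = 2^1 · 24411, so s = 1 and d = 24411.
Repeated squaring mod 48823: 5^1 ≡ 5, 5^2 ≡ 25, 5^4 ≡ 625, 5^8 ≡ 41, 5^16 ≡ 1681, 5^32 ≡ 42850, 5^64 ≡ 35939, 5^128 ≡ 48079, 5^256 ≡ 16483, 5^512 ≡ 38117, 5^1024 ≡ 30855, 5^2048 ≡ 31348, 5^4096 ≡ 36583, 5^8192 ≡ 28636, 5^16384 ≡ 38211.
24411 = 16384 + 4096 + 2048 + 1024 + 512 + 256 + 64 + 16 + 8 + 2 + 1, so 5^24411 ≡ 38211·36583·31348·30855·38117·16483·35939·1681·41·25·5 ≡ 48822 (mod 48823).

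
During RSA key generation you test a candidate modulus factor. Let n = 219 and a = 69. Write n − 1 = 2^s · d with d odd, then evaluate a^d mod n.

n − 1 = 218 = 2^1 · 109, so s = 1 and d = 109.
69^109 mod 219 = 69.

69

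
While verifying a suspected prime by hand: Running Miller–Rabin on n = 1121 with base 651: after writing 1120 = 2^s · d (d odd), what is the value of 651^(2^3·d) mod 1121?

1107

n − 1 = 1120 = 2^5 · 35, so s = 5 and d = 35.
x_0 = 651^35 mod 1121 = 821.
x_1 = 821^2 mod 1121 = 320.
x_2 = 320^2 mod 1121 = 389.
x_3 = 389^2 mod 1121 = 1107.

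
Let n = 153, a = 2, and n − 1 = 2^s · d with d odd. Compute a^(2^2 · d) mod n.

16

n − 1 = 152 = 2^3 · 19, so s = 3 and d = 19.
x_0 = 2^19 mod 153 = 110.
x_1 = 110^2 mod 153 = 13.
x_2 = 13^2 mod 153 = 16.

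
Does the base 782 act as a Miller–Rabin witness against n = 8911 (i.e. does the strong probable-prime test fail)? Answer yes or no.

no

n − 1 = 8910 = 2^1 · 4455, so s = 1 and d = 4455.
x_0 = 782^4455 mod 8911 = 8910.
x_0 = 8910 ≡ −1, so 782 is not a witness.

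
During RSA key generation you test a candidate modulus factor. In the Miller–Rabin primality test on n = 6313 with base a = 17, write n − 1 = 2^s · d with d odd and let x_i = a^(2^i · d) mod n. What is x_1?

2760

n − 1 = 6312 = 2^3 · 789, so s = 3 and d = 789.
By repeated squaring, 17^789 ≡ 2852 (mod 6313).
x_0 = 2852.
x_1 = 2852^2 mod 6313 = 2760.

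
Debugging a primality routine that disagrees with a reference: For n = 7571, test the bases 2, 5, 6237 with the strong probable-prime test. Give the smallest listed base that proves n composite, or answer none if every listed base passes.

n − 1 = 7570 = 2^1 · 3785, so s = 1 and d = 3785.
Base 2: x_0 = 2^3785 mod 7571 = 7377. x_0 ∉ {1, 7570} and s = 1, so 2 is a Miller–Rabin witness and 7571 is composite.
Base 5: x_0 = 5^3785 mod 7571 = 4427. x_0 ∉ {1, 7570} and s = 1, so 5 is a Miller–Rabin witness and 7571 is composite.
Base 6237: x_0 = 6237^3785 mod 7571 = 1428. x_0 ∉ {1, 7570} and s = 1, so 6237 is a Miller–Rabin witness and 7571 is composite.
The smallest witness among the given bases is 2.

2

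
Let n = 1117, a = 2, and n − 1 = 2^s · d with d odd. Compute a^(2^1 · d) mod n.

1116

n − 1 = 1116 = 2^2 · 279, so s = 2 and d = 279.
x_0 = 2^279 mod 1117 = 214.
x_1 = 214^2 mod 1117 = 1116.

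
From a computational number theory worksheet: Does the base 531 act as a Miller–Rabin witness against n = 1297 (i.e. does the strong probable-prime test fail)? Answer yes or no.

n − 1 = 1296 = 2^4 · 81, so s = 4 and d = 81.
x_0 = 531^81 mod 1297 = 464.
x_0 is neither 1 nor 1296, so continue squaring.
x_1 = 464^2 mod 1297 = 1291.
x_2 = 1291^2 mod 1297 = 36.
x_3 = 36^2 mod 1297 = 1296.
x_3 ≡ −1, so 531 is not a witness.

no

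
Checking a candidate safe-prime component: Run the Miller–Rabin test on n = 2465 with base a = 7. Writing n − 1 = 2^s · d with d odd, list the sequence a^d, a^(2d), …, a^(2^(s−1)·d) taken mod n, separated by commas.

n − 1 = 2464 = 2^5 · 77, so s = 5 and d = 77.
x_0 = 7^77 mod 2465 = 2437.
x_1 = 2437^2 mod 2465 = 784.
x_2 = 784^2 mod 2465 = 871.
x_3 = 871^2 mod 2465 = 1886.
x_4 = 1886^2 mod 2465 = 1.

2437, 784, 871, 1886, 1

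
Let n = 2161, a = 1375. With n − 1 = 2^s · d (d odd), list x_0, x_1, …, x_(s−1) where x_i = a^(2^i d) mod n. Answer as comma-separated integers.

n − 1 = 2160 = 2^4 · 135, so s = 4 and d = 135.
x_0 = 1375^135 mod 2161 = 1826.
x_1 = 1826^2 mod 2161 = 2014.
x_2 = 2014^2 mod 2161 = 2160.
x_3 = 2160^2 mod 2161 = 1.

1826, 2014, 2160, 1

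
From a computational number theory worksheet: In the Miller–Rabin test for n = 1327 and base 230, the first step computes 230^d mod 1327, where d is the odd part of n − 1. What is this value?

n − 1 = 1326 = 2^1 · 663, so s = 1 and d = 663.
Repeated squaring mod 1327: 230^1 ≡ 230, 230^2 ≡ 1147, 230^4 ≡ 552, 230^8 ≡ 821, 230^16 ≡ 1252, 230^32 ≡ 317, 230^64 ≡ 964, 230^128 ≡ 396, 230^256 ≡ 230, 230^512 ≡ 1147.
663 = 512 + 128 + 16 + 4 + 2 + 1, so 230^663 ≡ 1147·396·1252·552·1147·230 ≡ 1 (mod 1327).

1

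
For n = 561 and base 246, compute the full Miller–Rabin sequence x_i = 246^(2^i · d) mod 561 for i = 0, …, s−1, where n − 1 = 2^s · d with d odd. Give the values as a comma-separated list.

342, 276, 441, 375

n − 1 = 560 = 2^4 · 35, so s = 4 and d = 35.
x_0 = 246^35 mod 561 = 342.
x_1 = 342^2 mod 561 = 276.
x_2 = 276^2 mod 561 = 441.
x_3 = 441^2 mod 561 = 375.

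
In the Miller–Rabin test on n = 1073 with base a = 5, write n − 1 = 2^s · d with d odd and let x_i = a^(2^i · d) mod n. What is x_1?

n − 1 = 1072 = 2^4 · 67, so s = 4 and d = 67.
By repeated squaring, 5^67 ≡ 912 (mod 1073).
x_0 = 912.
x_1 = 912^2 mod 1073 = 169.

169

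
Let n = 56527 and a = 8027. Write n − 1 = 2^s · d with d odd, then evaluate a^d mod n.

1

n − 1 = 56526 = 2^1 · 28263, so s = 1 and d = 28263.
By repeated squaring, 8027^28263 ≡ 1 (mod 56527).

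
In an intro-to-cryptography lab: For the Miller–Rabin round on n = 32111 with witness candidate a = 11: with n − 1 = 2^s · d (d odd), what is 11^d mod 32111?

24551

n − 1 = 32110 = 2^1 · 16055, so s = 1 and d = 16055.
Repeated squaring mod 32111: 11^1 ≡ 11, 11^2 ≡ 121, 11^4 ≡ 14641, 11^8 ≡ 17956, 11^16 ≡ 23496, 11^32 ≡ 9704, 11^64 ≡ 18164, 11^128 ≡ 22482, 11^256 ≡ 13184, 11^512 ≡ 1013, 11^1024 ≡ 30728, 11^2048 ≡ 18140, 11^4096 ≡ 18183, 11^8192 ≡ 6633.
16055 = 8192 + 4096 + 2048 + 1024 + 512 + 128 + 32 + 16 + 4 + 2 + 1, so 11^16055 ≡ 6633·18183·18140·30728·1013·22482·9704·23496·14641·121·11 ≡ 24551 (mod 32111).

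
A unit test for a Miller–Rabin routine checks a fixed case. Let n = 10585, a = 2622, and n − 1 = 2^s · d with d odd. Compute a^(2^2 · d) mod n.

1

n − 1 = 10584 = 2^3 · 1323, so s = 3 and d = 1323.
x_0 = 2622^1323 mod 10585 = 2163.
x_1 = 2163^2 mod 10585 = 10584.
x_2 = 10584^2 mod 10585 = 1.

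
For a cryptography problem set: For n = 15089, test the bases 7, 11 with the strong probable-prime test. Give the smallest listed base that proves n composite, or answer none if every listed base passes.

n − 1 = 15088 = 2^4 · 943, so s = 4 and d = 943.
Base 7: x_0 = 7^943 mod 15089 = 916. x_0 is neither 1 nor 15088, so continue squaring. x_1 = 916^2 mod 15089 = 9161. x_2 = 9161^2 mod 15089 = 13992. x_3 = 13992^2 mod 15089 = 11378. Reached i = s−1 = 3 without hitting −1: 7 is a Miller–Rabin witness and 15089 is composite.
Base 11: x_0 = 11^943 mod 15089 = 5771. x_0 is neither 1 nor 15088, so continue squaring. x_1 = 5771^2 mod 15089 = 3018. x_2 = 3018^2 mod 15089 = 9657. x_3 = 9657^2 mod 15089 = 7629. Reached i = s−1 = 3 without hitting −1: 11 is a Miller–Rabin witness and 15089 is composite.
The smallest witness among the given bases is 7.

7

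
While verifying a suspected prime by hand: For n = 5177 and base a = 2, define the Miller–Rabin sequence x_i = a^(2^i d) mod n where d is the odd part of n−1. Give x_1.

1008

n − 1 = 5176 = 2^3 · 647, so s = 3 and d = 647.
x_0 = 2^647 mod 5177 = 2701.
x_1 = 2701^2 mod 5177 = 1008.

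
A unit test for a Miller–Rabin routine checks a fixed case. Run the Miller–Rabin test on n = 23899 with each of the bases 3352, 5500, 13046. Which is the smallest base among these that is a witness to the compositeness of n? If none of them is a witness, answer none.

n − 1 = 23898 = 2^1 · 11949, so s = 1 and d = 11949.
Base 3352: x_0 = 3352^11949 mod 23899 = 1. x_0 = 1, so 3352 is not a witness.
Base 5500: x_0 = 5500^11949 mod 23899 = 1. x_0 = 1, so 5500 is not a witness.
Base 13046: x_0 = 13046^11949 mod 23899 = 23898. x_0 = 23898 ≡ −1, so 13046 is not a witness.
No listed base is a witness for 23899.

none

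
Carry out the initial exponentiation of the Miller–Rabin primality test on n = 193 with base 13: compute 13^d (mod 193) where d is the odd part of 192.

n − 1 = 192 = 2^6 · 3, so s = 6 and d = 3.
13^3 mod 193 = 74.

74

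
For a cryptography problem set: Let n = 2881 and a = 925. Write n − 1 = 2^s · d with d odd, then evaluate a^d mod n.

1231

n − 1 = 2880 = 2^6 · 45, so s = 6 and d = 45.
Repeated squaring mod 2881: 925^1 ≡ 925, 925^2 ≡ 2849, 925^4 ≡ 1024, 925^8 ≡ 2773, 925^16 ≡ 140, 925^32 ≡ 2314.
45 = 32 + 8 + 4 + 1, so 925^45 ≡ 2314·2773·1024·925 ≡ 1231 (mod 2881).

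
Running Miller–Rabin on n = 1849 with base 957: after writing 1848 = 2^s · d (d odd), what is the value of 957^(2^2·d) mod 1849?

n − 1 = 1848 = 2^3 · 231, so s = 3 and d = 231.
x_0 = 957^231 mod 1849 = 1334.
x_1 = 1334^2 mod 1849 = 818.
x_2 = 818^2 mod 1849 = 1635.

1635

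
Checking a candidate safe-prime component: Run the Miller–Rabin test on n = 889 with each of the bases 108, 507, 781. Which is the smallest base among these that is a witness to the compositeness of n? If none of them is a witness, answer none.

none

n − 1 = 888 = 2^3 · 111, so s = 3 and d = 111.
Base 108: x_0 = 108^111 mod 889 = 888. x_0 = 888 ≡ −1, so 108 is not a witness.
Base 507: x_0 = 507^111 mod 889 = 888. x_0 = 888 ≡ −1, so 507 is not a witness.
Base 781: x_0 = 781^111 mod 889 = 1. x_0 = 1, so 781 is not a witness.
No listed base is a witness for 889.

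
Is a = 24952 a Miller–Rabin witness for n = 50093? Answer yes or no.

no

n − 1 = 50092 = 2^2 · 12523, so s = 2 and d = 12523.
x_0 = 24952^12523 mod 50093 = 1.
x_0 = 1, so 24952 is not a witness.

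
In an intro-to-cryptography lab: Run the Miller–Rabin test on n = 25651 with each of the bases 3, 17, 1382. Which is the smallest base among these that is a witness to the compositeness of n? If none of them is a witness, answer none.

n − 1 = 25650 = 2^1 · 12825, so s = 1 and d = 12825.
Base 3: x_0 = 3^12825 mod 25651 = 11636. x_0 ∉ {1, 25650} and s = 1, so 3 is a Miller–Rabin witness and 25651 is composite.
Base 17: x_0 = 17^12825 mod 25651 = 18515. x_0 ∉ {1, 25650} and s = 1, so 17 is a Miller–Rabin witness and 25651 is composite.
Base 1382: x_0 = 1382^12825 mod 25651 = 16750. x_0 ∉ {1, 25650} and s = 1, so 1382 is a Miller–Rabin witness and 25651 is composite.
The smallest witness among the given bases is 3.

3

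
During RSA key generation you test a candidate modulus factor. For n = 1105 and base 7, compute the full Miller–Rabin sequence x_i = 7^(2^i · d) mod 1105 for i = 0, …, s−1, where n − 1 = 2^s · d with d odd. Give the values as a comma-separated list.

827, 1039, 1041, 781

n − 1 = 1104 = 2^4 · 69, so s = 4 and d = 69.
x_0 = 7^69 mod 1105 = 827.
x_1 = 827^2 mod 1105 = 1039.
x_2 = 1039^2 mod 1105 = 1041.
x_3 = 1041^2 mod 1105 = 781.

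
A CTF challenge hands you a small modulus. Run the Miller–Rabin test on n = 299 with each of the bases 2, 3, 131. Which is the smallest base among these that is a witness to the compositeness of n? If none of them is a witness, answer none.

2

n − 1 = 298 = 2^1 · 149, so s = 1 and d = 149.
Base 2: x_0 = 2^149 mod 299 = 110. x_0 ∉ {1, 298} and s = 1, so 2 is a Miller–Rabin witness and 299 is composite.
Base 3: x_0 = 3^149 mod 299 = 269. x_0 ∉ {1, 298} and s = 1, so 3 is a Miller–Rabin witness and 299 is composite.
Base 131: x_0 = 131^149 mod 299 = 27. x_0 ∉ {1, 298} and s = 1, so 131 is a Miller–Rabin witness and 299 is composite.
The smallest witness among the given bases is 2.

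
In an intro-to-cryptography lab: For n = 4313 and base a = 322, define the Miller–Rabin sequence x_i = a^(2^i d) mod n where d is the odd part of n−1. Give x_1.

n − 1 = 4312 = 2^3 · 539, so s = 3 and d = 539.
x_0 = 322^539 mod 4313 = 2013.
x_1 = 2013^2 mod 4313 = 2262.

2262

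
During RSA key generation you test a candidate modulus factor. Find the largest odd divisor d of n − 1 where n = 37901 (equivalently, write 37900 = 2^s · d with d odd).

9475

Halving: 37900 → 18950 → 9475; 9475 is odd.
So 37900 = 2^2 · 9475.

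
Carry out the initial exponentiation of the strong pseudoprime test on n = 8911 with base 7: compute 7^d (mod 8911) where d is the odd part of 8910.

n − 1 = 8910 = 2^1 · 4455, so s = 1 and d = 4455.
Repeated squaring mod 8911: 7^1 ≡ 7, 7^2 ≡ 49, 7^4 ≡ 2401, 7^8 ≡ 8295, 7^16 ≡ 5194, 7^32 ≡ 4039, 7^64 ≡ 6391, 7^128 ≡ 5768, 7^256 ≡ 5061, 7^512 ≡ 3507, 7^1024 ≡ 1869, 7^2048 ≡ 49, 7^4096 ≡ 2401.
4455 = 4096 + 256 + 64 + 32 + 4 + 2 + 1, so 7^4455 ≡ 2401·5061·6391·4039·2401·49·7 ≡ 1540 (mod 8911).

1540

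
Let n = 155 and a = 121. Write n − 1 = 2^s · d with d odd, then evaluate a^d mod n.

n − 1 = 154 = 2^1 · 77, so s = 1 and d = 77.
Repeated squaring mod 155: 121^1 ≡ 121, 121^2 ≡ 71, 121^4 ≡ 81, 121^8 ≡ 51, 121^16 ≡ 121, 121^32 ≡ 71, 121^64 ≡ 81.
77 = 64 + 8 + 4 + 1, so 121^77 ≡ 81·51·81·121 ≡ 71 (mod 155).

71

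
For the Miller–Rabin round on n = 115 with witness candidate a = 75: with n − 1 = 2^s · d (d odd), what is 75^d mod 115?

105

n − 1 = 114 = 2^1 · 57, so s = 1 and d = 57.
Repeated squaring mod 115: 75^1 ≡ 75, 75^2 ≡ 105, 75^4 ≡ 100, 75^8 ≡ 110, 75^16 ≡ 25, 75^32 ≡ 50.
57 = 32 + 16 + 8 + 1, so 75^57 ≡ 50·25·110·75 ≡ 105 (mod 115).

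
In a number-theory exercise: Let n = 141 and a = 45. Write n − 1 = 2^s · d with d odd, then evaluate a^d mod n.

n − 1 = 140 = 2^2 · 35, so s = 2 and d = 35.
By repeated squaring, 45^35 ≡ 87 (mod 141).

87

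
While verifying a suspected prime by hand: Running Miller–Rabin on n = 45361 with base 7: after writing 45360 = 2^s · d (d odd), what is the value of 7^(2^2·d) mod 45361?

45360

n − 1 = 45360 = 2^4 · 2835, so s = 4 and d = 2835.
x_0 = 7^2835 mod 45361 = 658.
x_1 = 658^2 mod 45361 = 24715.
x_2 = 24715^2 mod 45361 = 45360.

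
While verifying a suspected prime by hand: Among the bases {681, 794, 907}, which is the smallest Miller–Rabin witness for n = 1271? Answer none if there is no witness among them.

794

n − 1 = 1270 = 2^1 · 635, so s = 1 and d = 635.
Base 681: x_0 = 681^635 mod 1271 = 1270. x_0 = 1270 ≡ −1, so 681 is not a witness.
Base 794: x_0 = 794^635 mod 1271 = 1028. x_0 ∉ {1, 1270} and s = 1, so 794 is a Miller–Rabin witness and 1271 is composite.
Base 907: x_0 = 907^635 mod 1271 = 32. x_0 ∉ {1, 1270} and s = 1, so 907 is a Miller–Rabin witness and 1271 is composite.
The smallest witness among the given bases is 794.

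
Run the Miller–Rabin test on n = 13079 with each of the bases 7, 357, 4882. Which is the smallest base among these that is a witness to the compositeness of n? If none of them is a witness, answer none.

n − 1 = 13078 = 2^1 · 6539, so s = 1 and d = 6539.
Base 7: x_0 = 7^6539 mod 13079 = 3110. x_0 ∉ {1, 13078} and s = 1, so 7 is a Miller–Rabin witness and 13079 is composite.
Base 357: x_0 = 357^6539 mod 13079 = 3837. x_0 ∉ {1, 13078} and s = 1, so 357 is a Miller–Rabin witness and 13079 is composite.
Base 4882: x_0 = 4882^6539 mod 13079 = 6341. x_0 ∉ {1, 13078} and s = 1, so 4882 is a Miller–Rabin witness and 13079 is composite.
The smallest witness among the given bases is 7.

7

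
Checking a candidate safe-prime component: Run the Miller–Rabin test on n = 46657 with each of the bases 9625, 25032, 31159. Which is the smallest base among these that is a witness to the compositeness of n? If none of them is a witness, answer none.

none

n − 1 = 46656 = 2^6 · 729, so s = 6 and d = 729.
Base 9625: x_0 = 9625^729 mod 46657 = 41150. x_0 is neither 1 nor 46656, so continue squaring. x_1 = 41150^2 mod 46657 = 46656. x_1 ≡ −1, so 9625 is not a witness.
Base 25032: x_0 = 25032^729 mod 46657 = 5507. x_0 is neither 1 nor 46656, so continue squaring. x_1 = 5507^2 mod 46657 = 46656. x_1 ≡ −1, so 25032 is not a witness.
Base 31159: x_0 = 31159^729 mod 46657 = 5260. x_0 is neither 1 nor 46656, so continue squaring. x_1 = 5260^2 mod 46657 = 46656. x_1 ≡ −1, so 31159 is not a witness.
No listed base is a witness for 46657.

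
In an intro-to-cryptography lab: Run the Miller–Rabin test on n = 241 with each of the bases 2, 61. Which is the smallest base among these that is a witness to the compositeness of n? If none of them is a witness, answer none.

n − 1 = 240 = 2^4 · 15, so s = 4 and d = 15.
Base 2: x_0 = 2^15 mod 241 = 233. x_0 is neither 1 nor 240, so continue squaring. x_1 = 233^2 mod 241 = 64. x_2 = 64^2 mod 241 = 240. x_2 ≡ −1, so 2 is not a witness.
Base 61: x_0 = 61^15 mod 241 = 211. x_0 is neither 1 nor 240, so continue squaring. x_1 = 211^2 mod 241 = 177. x_2 = 177^2 mod 241 = 240. x_2 ≡ −1, so 61 is not a witness.
No listed base is a witness for 241.

none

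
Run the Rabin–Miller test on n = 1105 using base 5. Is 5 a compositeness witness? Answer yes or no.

yes

n − 1 = 1104 = 2^4 · 69, so s = 4 and d = 69.
Repeated squaring mod 1105: 5^1 ≡ 5, 5^2 ≡ 25, 5^4 ≡ 625, 5^8 ≡ 560, 5^16 ≡ 885, 5^32 ≡ 885, 5^64 ≡ 885.
69 = 64 + 4 + 1, so 5^69 ≡ 885·625·5 ≡ 915 (mod 1105).
x_0 = 5^69 mod 1105 = 915.
x_0 is neither 1 nor 1104, so continue squaring.
x_1 = 915^2 mod 1105 = 740.
x_2 = 740^2 mod 1105 = 625.
x_3 = 625^2 mod 1105 = 560.
Reached i = s−1 = 3 without hitting −1: 5 is a Miller–Rabin witness and 1105 is composite.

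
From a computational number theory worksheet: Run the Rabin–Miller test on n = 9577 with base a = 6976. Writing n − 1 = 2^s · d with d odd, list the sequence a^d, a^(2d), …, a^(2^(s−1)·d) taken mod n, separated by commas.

3669, 5876, 2291

n − 1 = 9576 = 2^3 · 1197, so s = 3 and d = 1197.
x_0 = 6976^1197 mod 9577 = 3669.
x_1 = 3669^2 mod 9577 = 5876.
x_2 = 5876^2 mod 9577 = 2291.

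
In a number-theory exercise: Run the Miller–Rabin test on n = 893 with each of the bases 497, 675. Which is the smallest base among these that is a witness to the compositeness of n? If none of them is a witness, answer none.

n − 1 = 892 = 2^2 · 223, so s = 2 and d = 223.
Base 497: x_0 = 497^223 mod 893 = 667. x_0 is neither 1 nor 892, so continue squaring. x_1 = 667^2 mod 893 = 175. Reached i = s−1 = 1 without hitting −1: 497 is a Miller–Rabin witness and 893 is composite.
Base 675: x_0 = 675^223 mod 893 = 110. x_0 is neither 1 nor 892, so continue squaring. x_1 = 110^2 mod 893 = 491. Reached i = s−1 = 1 without hitting −1: 675 is a Miller–Rabin witness and 893 is composite.
The smallest witness among the given bases is 497.

497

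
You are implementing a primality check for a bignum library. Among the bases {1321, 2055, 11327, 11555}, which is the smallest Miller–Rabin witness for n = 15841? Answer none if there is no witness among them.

n − 1 = 15840 = 2^5 · 495, so s = 5 and d = 495.
Base 1321: x_0 = 1321^495 mod 15841 = 3380. x_0 is neither 1 nor 15840, so continue squaring. x_1 = 3380^2 mod 15841 = 3039. x_2 = 3039^2 mod 15841 = 218. x_3 = 218^2 mod 15841 = 1. x_3 = 1 but x_2 ≠ ±1, a nontrivial square root of 1 — 1321 is a witness and 15841 is composite.
Base 2055: x_0 = 2055^495 mod 15841 = 6945. x_0 is neither 1 nor 15840, so continue squaring. x_1 = 6945^2 mod 15841 = 13021. x_2 = 13021^2 mod 15841 = 218. x_3 = 218^2 mod 15841 = 1. x_3 = 1 but x_2 ≠ ±1, a nontrivial square root of 1 — 2055 is a witness and 15841 is composite.
Base 11327: x_0 = 11327^495 mod 15841 = 15065. x_0 is neither 1 nor 15840, so continue squaring. x_1 = 15065^2 mod 15841 = 218. x_2 = 218^2 mod 15841 = 1. x_2 = 1 but x_1 ≠ ±1, a nontrivial square root of 1 — 11327 is a witness and 15841 is composite.
Base 11555: x_0 = 11555^495 mod 15841 = 6726. x_0 is neither 1 nor 15840, so continue squaring. x_1 = 6726^2 mod 15841 = 13021. x_2 = 13021^2 mod 15841 = 218. x_3 = 218^2 mod 15841 = 1. x_3 = 1 but x_2 ≠ ±1, a nontrivial square root of 1 — 11555 is a witness and 15841 is composite.
The smallest witness among the given bases is 1321.

1321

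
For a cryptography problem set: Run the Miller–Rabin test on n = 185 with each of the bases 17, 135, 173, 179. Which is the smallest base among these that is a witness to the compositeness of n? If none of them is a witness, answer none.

n − 1 = 184 = 2^3 · 23, so s = 3 and d = 23.
Base 17: x_0 = 17^23 mod 185 = 18. x_0 is neither 1 nor 184, so continue squaring. x_1 = 18^2 mod 185 = 139. x_2 = 139^2 mod 185 = 81. Reached i = s−1 = 2 without hitting −1: 17 is a Miller–Rabin witness and 185 is composite.
Base 135: x_0 = 135^23 mod 185 = 35. x_0 is neither 1 nor 184, so continue squaring. x_1 = 35^2 mod 185 = 115. x_2 = 115^2 mod 185 = 90. Reached i = s−1 = 2 without hitting −1: 135 is a Miller–Rabin witness and 185 is composite.
Base 173: x_0 = 173^23 mod 185 = 67. x_0 is neither 1 nor 184, so continue squaring. x_1 = 67^2 mod 185 = 49. x_2 = 49^2 mod 185 = 181. Reached i = s−1 = 2 without hitting −1: 173 is a Miller–Rabin witness and 185 is composite.
Base 179: x_0 = 179^23 mod 185 = 154. x_0 is neither 1 nor 184, so continue squaring. x_1 = 154^2 mod 185 = 36. x_2 = 36^2 mod 185 = 1. x_2 = 1 but x_1 ≠ ±1, a nontrivial square root of 1 — 179 is a witness and 185 is composite.
The smallest witness among the given bases is 17.

17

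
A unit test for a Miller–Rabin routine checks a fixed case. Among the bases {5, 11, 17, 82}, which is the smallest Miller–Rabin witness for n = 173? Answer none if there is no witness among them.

n − 1 = 172 = 2^2 · 43, so s = 2 and d = 43.
Base 5: x_0 = 5^43 mod 173 = 93. x_0 is neither 1 nor 172, so continue squaring. x_1 = 93^2 mod 173 = 172. x_1 ≡ −1, so 5 is not a witness.
Base 11: x_0 = 11^43 mod 173 = 93. x_0 is neither 1 nor 172, so continue squaring. x_1 = 93^2 mod 173 = 172. x_1 ≡ −1, so 11 is not a witness.
Base 17: x_0 = 17^43 mod 173 = 80. x_0 is neither 1 nor 172, so continue squaring. x_1 = 80^2 mod 173 = 172. x_1 ≡ −1, so 17 is not a witness.
Base 82: x_0 = 82^43 mod 173 = 93. x_0 is neither 1 nor 172, so continue squaring. x_1 = 93^2 mod 173 = 172. x_1 ≡ −1, so 82 is not a witness.
No listed base is a witness for 173.

none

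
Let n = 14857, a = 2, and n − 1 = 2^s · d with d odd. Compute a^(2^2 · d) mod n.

6014

n − 1 = 14856 = 2^3 · 1857, so s = 3 and d = 1857.
Repeated squaring mod 14857: 2^1 ≡ 2, 2^2 ≡ 4, 2^4 ≡ 16, 2^8 ≡ 256, 2^16 ≡ 6108, 2^32 ≡ 1737, 2^64 ≡ 1198, 2^128 ≡ 8932, 2^256 ≡ 13391, 2^512 ≡ 9748, 2^1024 ≡ 12989.
1857 = 1024 + 512 + 256 + 64 + 1, so 2^1857 ≡ 12989·9748·13391·1198·2 ≡ 5532 (mod 14857).
x_0 = 5532.
x_1 = 5532^2 mod 14857 = 12461.
x_2 = 12461^2 mod 14857 = 6014.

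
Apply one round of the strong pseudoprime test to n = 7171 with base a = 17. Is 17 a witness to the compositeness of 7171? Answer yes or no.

no

n − 1 = 7170 = 2^1 · 3585, so s = 1 and d = 3585.
x_0 = 17^3585 mod 7171 = 7170.
x_0 = 7170 ≡ −1, so 17 is not a witness.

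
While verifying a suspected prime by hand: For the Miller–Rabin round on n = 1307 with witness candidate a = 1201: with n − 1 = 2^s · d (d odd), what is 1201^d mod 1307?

1306

n − 1 = 1306 = 2^1 · 653, so s = 1 and d = 653.
1201^653 mod 1307 = 1306.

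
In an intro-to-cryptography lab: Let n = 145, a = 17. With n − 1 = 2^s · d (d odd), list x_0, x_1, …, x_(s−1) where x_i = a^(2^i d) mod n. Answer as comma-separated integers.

17, 144, 1, 1

n − 1 = 144 = 2^4 · 9, so s = 4 and d = 9.
x_0 = 17^9 mod 145 = 17.
x_1 = 17^2 mod 145 = 144.
x_2 = 144^2 mod 145 = 1.
x_3 = 1^2 mod 145 = 1.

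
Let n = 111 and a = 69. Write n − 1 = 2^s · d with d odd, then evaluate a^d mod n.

42

n − 1 = 110 = 2^1 · 55, so s = 1 and d = 55.
69^55 mod 111 = 42.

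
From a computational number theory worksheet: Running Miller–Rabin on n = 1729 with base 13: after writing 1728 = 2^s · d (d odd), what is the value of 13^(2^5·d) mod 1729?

533

n − 1 = 1728 = 2^6 · 27, so s = 6 and d = 27.
x_0 = 13^27 mod 1729 = 1196.
x_1 = 1196^2 mod 1729 = 533.
x_2 = 533^2 mod 1729 = 533.
x_3 = 533^2 mod 1729 = 533.
x_4 = 533^2 mod 1729 = 533.
x_5 = 533^2 mod 1729 = 533.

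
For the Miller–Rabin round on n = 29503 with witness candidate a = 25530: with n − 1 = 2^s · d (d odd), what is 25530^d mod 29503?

1852

n − 1 = 29502 = 2^1 · 14751, so s = 1 and d = 14751.
25530^14751 mod 29503 = 1852.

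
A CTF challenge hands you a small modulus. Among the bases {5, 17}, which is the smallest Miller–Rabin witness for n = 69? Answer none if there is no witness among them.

n − 1 = 68 = 2^2 · 17, so s = 2 and d = 17.
Base 5: x_0 = 5^17 mod 69 = 38. x_0 is neither 1 nor 68, so continue squaring. x_1 = 38^2 mod 69 = 64. Reached i = s−1 = 1 without hitting −1: 5 is a Miller–Rabin witness and 69 is composite.
Base 17: x_0 = 17^17 mod 69 = 11. x_0 is neither 1 nor 68, so continue squaring. x_1 = 11^2 mod 69 = 52. Reached i = s−1 = 1 without hitting −1: 17 is a Miller–Rabin witness and 69 is composite.
The smallest witness among the given bases is 5.

5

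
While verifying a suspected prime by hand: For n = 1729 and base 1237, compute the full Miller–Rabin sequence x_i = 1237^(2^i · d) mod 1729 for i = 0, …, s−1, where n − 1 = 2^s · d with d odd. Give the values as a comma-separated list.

398, 1065, 1, 1, 1, 1

n − 1 = 1728 = 2^6 · 27, so s = 6 and d = 27.
x_0 = 1237^27 mod 1729 = 398.
x_1 = 398^2 mod 1729 = 1065.
x_2 = 1065^2 mod 1729 = 1.
x_3 = 1^2 mod 1729 = 1.
x_4 = 1^2 mod 1729 = 1.
x_5 = 1^2 mod 1729 = 1.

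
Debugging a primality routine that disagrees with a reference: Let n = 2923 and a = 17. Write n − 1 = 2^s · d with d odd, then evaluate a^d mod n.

859

n − 1 = 2922 = 2^1 · 1461, so s = 1 and d = 1461.
Repeated squaring mod 2923: 17^1 ≡ 17, 17^2 ≡ 289, 17^4 ≡ 1677, 17^8 ≡ 403, 17^16 ≡ 1644, 17^32 ≡ 1884, 17^64 ≡ 934, 17^128 ≡ 1302, 17^256 ≡ 2787, 17^512 ≡ 958, 17^1024 ≡ 2865.
1461 = 1024 + 256 + 128 + 32 + 16 + 4 + 1, so 17^1461 ≡ 2865·2787·1302·1884·1644·1677·17 ≡ 859 (mod 2923).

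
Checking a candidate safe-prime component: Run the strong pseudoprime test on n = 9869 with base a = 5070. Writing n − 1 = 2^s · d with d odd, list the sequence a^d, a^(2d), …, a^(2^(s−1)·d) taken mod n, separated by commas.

7519, 5729

n − 1 = 9868 = 2^2 · 2467, so s = 2 and d = 2467.
x_0 = 5070^2467 mod 9869 = 7519.
x_1 = 7519^2 mod 9869 = 5729.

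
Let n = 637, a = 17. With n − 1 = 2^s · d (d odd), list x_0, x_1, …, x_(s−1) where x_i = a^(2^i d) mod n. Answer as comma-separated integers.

545, 183

n − 1 = 636 = 2^2 · 159, so s = 2 and d = 159.
x_0 = 17^159 mod 637 = 545.
x_1 = 545^2 mod 637 = 183.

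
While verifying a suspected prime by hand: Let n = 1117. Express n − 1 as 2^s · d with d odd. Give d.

279

Halving: 1116 → 558 → 279; 279 is odd.
So 1116 = 2^2 · 279.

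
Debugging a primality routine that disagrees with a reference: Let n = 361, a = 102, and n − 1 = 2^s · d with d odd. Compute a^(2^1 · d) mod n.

343

n − 1 = 360 = 2^3 · 45, so s = 3 and d = 45.
x_0 = 102^45 mod 361 = 172.
x_1 = 172^2 mod 361 = 343.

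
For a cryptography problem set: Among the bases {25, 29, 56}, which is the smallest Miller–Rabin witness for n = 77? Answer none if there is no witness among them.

25

n − 1 = 76 = 2^2 · 19, so s = 2 and d = 19.
Base 25: x_0 = 25^19 mod 77 = 4. x_0 is neither 1 nor 76, so continue squaring. x_1 = 4^2 mod 77 = 16. Reached i = s−1 = 1 without hitting −1: 25 is a Miller–Rabin witness and 77 is composite.
Base 29: x_0 = 29^19 mod 77 = 8. x_0 is neither 1 nor 76, so continue squaring. x_1 = 8^2 mod 77 = 64. Reached i = s−1 = 1 without hitting −1: 29 is a Miller–Rabin witness and 77 is composite.
Base 56: x_0 = 56^19 mod 77 = 56. x_0 is neither 1 nor 76, so continue squaring. x_1 = 56^2 mod 77 = 56. Reached i = s−1 = 1 without hitting −1: 56 is a Miller–Rabin witness and 77 is composite.
The smallest witness among the given bases is 25.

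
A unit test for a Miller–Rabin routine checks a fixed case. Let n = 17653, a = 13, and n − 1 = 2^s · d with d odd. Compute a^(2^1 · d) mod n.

14779

n − 1 = 17652 = 2^2 · 4413, so s = 2 and d = 4413.
x_0 = 13^4413 mod 17653 = 14770.
x_1 = 14770^2 mod 17653 = 14779.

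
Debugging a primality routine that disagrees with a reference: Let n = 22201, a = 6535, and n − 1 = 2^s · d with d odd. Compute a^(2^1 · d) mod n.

22200

n − 1 = 22200 = 2^3 · 2775, so s = 3 and d = 2775.
x_0 = 6535^2775 mod 22201 = 1744.
x_1 = 1744^2 mod 22201 = 22200.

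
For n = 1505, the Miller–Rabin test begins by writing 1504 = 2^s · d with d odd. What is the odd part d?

Halving: 1504 → 752 → 376 → 188 → 94 → 47; 47 is odd.
So 1504 = 2^5 · 47.

47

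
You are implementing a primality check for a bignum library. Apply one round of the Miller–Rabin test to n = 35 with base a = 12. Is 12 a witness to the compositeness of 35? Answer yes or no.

yes

n − 1 = 34 = 2^1 · 17, so s = 1 and d = 17.
x_0 = 12^17 mod 35 = 17.
x_0 ∉ {1, 34} and s = 1, so 12 is a Miller–Rabin witness and 35 is composite.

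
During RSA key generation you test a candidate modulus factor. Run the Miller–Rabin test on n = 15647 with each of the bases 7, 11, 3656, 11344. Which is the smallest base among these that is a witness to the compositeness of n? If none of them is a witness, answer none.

none

n − 1 = 15646 = 2^1 · 7823, so s = 1 and d = 7823.
Base 7: x_0 = 7^7823 mod 15647 = 15646. x_0 = 15646 ≡ −1, so 7 is not a witness.
Base 11: x_0 = 11^7823 mod 15647 = 15646. x_0 = 15646 ≡ −1, so 11 is not a witness.
Base 3656: x_0 = 3656^7823 mod 15647 = 1. x_0 = 1, so 3656 is not a witness.
Base 11344: x_0 = 11344^7823 mod 15647 = 1. x_0 = 1, so 11344 is not a witness.
No listed base is a witness for 15647.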